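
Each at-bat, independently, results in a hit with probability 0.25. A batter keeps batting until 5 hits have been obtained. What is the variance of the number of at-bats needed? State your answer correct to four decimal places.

Y = total at-bats until the fifth success; negative binomial with r=5, p=0.25.
Var(Y) = r(1−p)/p² = 5·0.75 / 0.25² = 60.000000

60.0000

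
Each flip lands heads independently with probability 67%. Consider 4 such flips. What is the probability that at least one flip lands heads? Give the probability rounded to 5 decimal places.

0.98814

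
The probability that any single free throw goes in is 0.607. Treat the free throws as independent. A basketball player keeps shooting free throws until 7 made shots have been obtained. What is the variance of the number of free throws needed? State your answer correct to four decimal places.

7.4664

Y = total free throws until the seventh success; negative binomial with r=7, p=0.607.
Var(Y) = r(1−p)/p² = 7·0.393 / 0.607² = 7.466434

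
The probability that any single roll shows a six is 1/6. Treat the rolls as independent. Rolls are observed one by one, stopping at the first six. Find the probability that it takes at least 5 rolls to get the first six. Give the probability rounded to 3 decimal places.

Y = number of rolls to the first success; geometric, p = 0.166667.
P(Y > 4) = P(first 4 all fail) = (1−p)^4 = 0.48225

0.482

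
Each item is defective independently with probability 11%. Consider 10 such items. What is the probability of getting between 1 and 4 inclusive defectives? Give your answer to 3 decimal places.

X ~ Binomial(10, 0.11); P(1 ≤ X ≤ 4) = Σ C(10,k) p^k (1−p)^(10−k) over k:
  k=1: C(10,1)·0.11^1·0.89^9 = 0.38539
  k=2: C(10,2)·0.11^2·0.89^8 = 0.21435
  k=3: C(10,3)·0.11^3·0.89^7 = 0.07065
  k=4: C(10,4)·0.11^4·0.89^6 = 0.01528
Total = 0.68567

0.686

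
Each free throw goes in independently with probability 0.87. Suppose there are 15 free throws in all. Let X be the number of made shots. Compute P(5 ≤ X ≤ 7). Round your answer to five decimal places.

0.00022

X ~ Binomial(15, 0.87); P(5 ≤ X ≤ 7) = Σ C(15,k) p^k (1−p)^(15−k) over k:
  k=5: C(15,5)·0.87^5·0.13^10 = 0.0000021
  k=6: C(15,6)·0.87^6·0.13^9 = 0.0000230
  k=7: C(15,7)·0.87^7·0.13^8 = 0.0001980
Total = 0.0002231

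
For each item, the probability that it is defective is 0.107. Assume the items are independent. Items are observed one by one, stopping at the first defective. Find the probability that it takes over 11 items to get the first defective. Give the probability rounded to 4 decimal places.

0.2880

Y = number of items to the first success; geometric, p = 0.107.
P(Y > 11) = P(first 11 all fail) = (1−p)^11 = 0.287982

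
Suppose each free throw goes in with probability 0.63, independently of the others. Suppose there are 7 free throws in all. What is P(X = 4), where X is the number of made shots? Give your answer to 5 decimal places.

X ~ Binomial(n=7, p=0.63).
P(X=4) = C(7,4) · p^4 · (1−p)^3
= 35 · 0.15753 · 0.050653 = 0.2792772

0.27928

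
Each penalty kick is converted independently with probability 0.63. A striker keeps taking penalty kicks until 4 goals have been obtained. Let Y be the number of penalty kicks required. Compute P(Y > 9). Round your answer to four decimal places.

Needing more than 9 penalty kicks ⇔ fewer than 4 successes in the first 9. With X ~ Binomial(9, 0.63), P(Y > 9) = P(X ≤ 3).
  k=0: C(9,0)·0.63^0·0.37^9 = 0.000130
  k=1: C(9,1)·0.63^1·0.37^8 = 0.001992
  k=2: C(9,2)·0.63^2·0.37^7 = 0.013564
  k=3: C(9,3)·0.63^3·0.37^6 = 0.053890
P(X ≤ 3) = 0.069576

0.0696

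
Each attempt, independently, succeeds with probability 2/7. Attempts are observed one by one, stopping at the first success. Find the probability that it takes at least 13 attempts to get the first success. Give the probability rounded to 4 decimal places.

0.0176

Y = number of attempts to the first success; geometric, p = 0.285714.
P(Y > 12) = P(first 12 all fail) = (1−p)^12 = 0.017639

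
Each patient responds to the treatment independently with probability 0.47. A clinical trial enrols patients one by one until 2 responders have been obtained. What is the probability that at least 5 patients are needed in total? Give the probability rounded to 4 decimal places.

0.3588

Needing more than 4 patients ⇔ fewer than 2 successes in the first 4. With X ~ Binomial(4, 0.47), P(Y > 4) = P(X ≤ 1).
  k=0: C(4,0)·0.47^0·0.53^4 = 0.078905
  k=1: C(4,1)·0.47^1·0.53^3 = 0.279889
P(X ≤ 1) = 0.358794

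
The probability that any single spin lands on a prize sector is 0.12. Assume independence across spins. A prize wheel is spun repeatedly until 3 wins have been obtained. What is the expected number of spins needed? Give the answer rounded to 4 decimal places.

Y = total spins until the third success; negative binomial with r=3, p=0.12.
E[Y] = r / p = 3 / 0.12 = 25.000000

25.0000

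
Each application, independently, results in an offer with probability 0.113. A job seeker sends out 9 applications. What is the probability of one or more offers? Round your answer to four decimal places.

P(at least one) = 1 − P(none) = 1 − (1 − 0.113)^9
= 1 − 0.339870 = 0.660130

0.6601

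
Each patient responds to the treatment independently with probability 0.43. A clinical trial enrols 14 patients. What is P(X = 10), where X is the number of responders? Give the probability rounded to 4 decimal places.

X ~ Binomial(n=14, p=0.43).
P(X=10) = C(14,10) · p^10 · (1−p)^4
= 1001 · 0.00021611 · 0.10556 = 0.022836

0.0228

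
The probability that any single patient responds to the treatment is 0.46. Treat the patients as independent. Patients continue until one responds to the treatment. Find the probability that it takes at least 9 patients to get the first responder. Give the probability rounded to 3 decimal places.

Y = number of patients to the first success; geometric, p = 0.46.
P(Y > 8) = P(first 8 all fail) = (1−p)^8 = 0.00723

0.007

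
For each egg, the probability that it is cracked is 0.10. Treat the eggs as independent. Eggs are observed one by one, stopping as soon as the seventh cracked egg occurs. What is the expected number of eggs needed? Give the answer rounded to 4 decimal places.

Y = total eggs until the seventh success; negative binomial with r=7, p=0.10.
E[Y] = r / p = 7 / 0.10 = 70.000000

70.0000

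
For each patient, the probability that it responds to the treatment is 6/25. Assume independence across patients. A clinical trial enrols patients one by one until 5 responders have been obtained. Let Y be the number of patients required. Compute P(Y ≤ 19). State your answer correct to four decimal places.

0.4936

Finishing within 19 patients ⇔ at least 5 successes in the first 19. With X ~ Binomial(19, 0.24), P(Y ≤ 19) = 1 − P(X ≤ 4).
  k=0: C(19,0)·0.24^0·0.76^19 = 0.005438
  k=1: C(19,1)·0.24^1·0.76^18 = 0.032629
  k=2: C(19,2)·0.24^2·0.76^17 = 0.092736
  k=3: C(19,3)·0.24^3·0.76^16 = 0.165949
  k=4: C(19,4)·0.24^4·0.76^15 = 0.209620
1 − 0.506373 = 0.493627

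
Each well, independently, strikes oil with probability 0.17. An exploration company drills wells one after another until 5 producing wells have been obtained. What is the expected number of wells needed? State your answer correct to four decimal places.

Y = total wells until the fifth success; negative binomial with r=5, p=0.17.
E[Y] = r / p = 5 / 0.17 = 29.411765

29.4118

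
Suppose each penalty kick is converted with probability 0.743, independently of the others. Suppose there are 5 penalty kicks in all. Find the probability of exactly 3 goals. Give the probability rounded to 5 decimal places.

0.27091

X ~ Binomial(n=5, p=0.743).
P(X=3) = C(5,3) · p^3 · (1−p)^2
= 10 · 0.41017 · 0.066049 = 0.2709148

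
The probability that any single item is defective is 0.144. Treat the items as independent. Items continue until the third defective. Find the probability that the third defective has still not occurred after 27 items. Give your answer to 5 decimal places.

0.23250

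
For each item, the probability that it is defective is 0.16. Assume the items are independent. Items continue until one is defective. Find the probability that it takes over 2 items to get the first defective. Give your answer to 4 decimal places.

Y = number of items to the first success; geometric, p = 0.16.
P(Y > 2) = P(first 2 all fail) = (1−p)^2 = 0.705600

0.7056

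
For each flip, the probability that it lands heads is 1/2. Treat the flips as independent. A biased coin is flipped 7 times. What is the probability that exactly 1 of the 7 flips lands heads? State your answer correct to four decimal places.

0.0547

X ~ Binomial(n=7, p=0.50).
P(X=1) = C(7,1) · p^1 · (1−p)^6
= 7 · 0.5 · 0.015625 = 0.054688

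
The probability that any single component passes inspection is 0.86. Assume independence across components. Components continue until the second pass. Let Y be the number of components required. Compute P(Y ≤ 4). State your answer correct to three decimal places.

Finishing within 4 components ⇔ at least 2 successes in the first 4. With X ~ Binomial(4, 0.86), P(Y ≤ 4) = 1 − P(X ≤ 1).
  k=0: C(4,0)·0.86^0·0.14^4 = 0.00038
  k=1: C(4,1)·0.86^1·0.14^3 = 0.00944
1 − 0.00982 = 0.99018

0.990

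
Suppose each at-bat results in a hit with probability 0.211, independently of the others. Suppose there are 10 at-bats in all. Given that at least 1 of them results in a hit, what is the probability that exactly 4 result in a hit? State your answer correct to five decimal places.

X ~ Binomial(10, 0.211). Want P(X=4 | X≥1) = P(X=4) / P(X≥1).
P(X=4) = C(10,4)·0.211^4·0.789^6 = 0.1004179
P(X≥1) = 1 − 0.0934910 = 0.9065090
Ratio = 0.1004179 / 0.9065090 = 0.1107743

0.11077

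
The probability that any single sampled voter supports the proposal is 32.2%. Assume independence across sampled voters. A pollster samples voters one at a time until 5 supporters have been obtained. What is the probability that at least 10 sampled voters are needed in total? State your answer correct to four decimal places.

Needing more than 9 sampled voters ⇔ fewer than 5 successes in the first 9. With X ~ Binomial(9, 0.322), P(Y > 9) = P(X ≤ 4).
  k=0: C(9,0)·0.322^0·0.678^9 = 0.030274
  k=1: C(9,1)·0.322^1·0.678^8 = 0.129400
  k=2: C(9,2)·0.322^2·0.678^7 = 0.245823
  k=3: C(9,3)·0.322^3·0.678^6 = 0.272411
  k=4: C(9,4)·0.322^4·0.678^5 = 0.194063
P(X ≤ 4) = 0.871971

0.8720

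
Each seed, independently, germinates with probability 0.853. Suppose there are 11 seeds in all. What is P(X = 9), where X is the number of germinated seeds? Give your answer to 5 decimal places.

0.28414

X ~ Binomial(n=11, p=0.853).
P(X=9) = C(11,9) · p^9 · (1−p)^2
= 55 · 0.23908 · 0.021609 = 0.2841441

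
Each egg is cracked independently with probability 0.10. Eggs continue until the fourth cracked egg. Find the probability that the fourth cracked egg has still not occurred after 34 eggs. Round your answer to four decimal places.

Needing more than 34 eggs ⇔ fewer than 4 successes in the first 34. With X ~ Binomial(34, 0.10), P(Y > 34) = P(X ≤ 3).
  k=0: C(34,0)·0.10^0·0.90^34 = 0.027813
  k=1: C(34,1)·0.10^1·0.90^33 = 0.105071
  k=2: C(34,2)·0.10^2·0.90^32 = 0.192630
  k=3: C(34,3)·0.10^3·0.90^31 = 0.228302
P(X ≤ 3) = 0.553815

0.5538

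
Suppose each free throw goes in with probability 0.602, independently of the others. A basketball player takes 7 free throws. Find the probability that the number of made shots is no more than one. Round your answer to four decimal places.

0.0183

X ~ Binomial(7, 0.602); P(X ≤ 1) = Σ C(7,k) p^k (1−p)^(7−k) over k:
  k=0: C(7,0)·0.602^0·0.398^7 = 0.001582
  k=1: C(7,1)·0.602^1·0.398^6 = 0.016749
Total = 0.018331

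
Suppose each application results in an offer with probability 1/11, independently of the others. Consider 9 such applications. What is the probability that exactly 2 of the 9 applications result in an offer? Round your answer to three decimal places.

0.153

X ~ Binomial(n=9, p=0.090909).
P(X=2) = C(9,2) · p^2 · (1−p)^7
= 36 · 0.0082645 · 0.51316 = 0.15268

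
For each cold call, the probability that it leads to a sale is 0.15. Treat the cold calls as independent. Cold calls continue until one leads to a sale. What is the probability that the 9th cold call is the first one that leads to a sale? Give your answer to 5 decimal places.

Geometric (trials to first success), p = 0.15.
P(Y = 9) = (1−p)^8 · p = 0.27249 · 0.15 = 0.0408736

0.04087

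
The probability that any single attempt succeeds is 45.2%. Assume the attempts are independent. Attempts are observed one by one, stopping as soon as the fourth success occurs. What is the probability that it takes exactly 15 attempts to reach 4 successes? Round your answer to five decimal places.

Y = trial on which the fourth success occurs; negative binomial, r=4, p=0.452.
P(Y=15) = C(14,3) · p^4 · (1−p)^11
= 364 · 0.04174 · 0.0013384 = 0.0203349

0.02033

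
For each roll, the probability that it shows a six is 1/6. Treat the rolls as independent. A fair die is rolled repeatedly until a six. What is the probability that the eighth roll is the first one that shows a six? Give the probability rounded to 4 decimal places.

0.0465

Geometric (trials to first success), p = 0.166667.
P(Y = 8) = (1−p)^7 · p = 0.27908 · 0.166667 = 0.046514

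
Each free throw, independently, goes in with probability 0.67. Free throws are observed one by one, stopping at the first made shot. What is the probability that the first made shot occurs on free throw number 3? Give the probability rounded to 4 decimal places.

0.0730

Geometric (trials to first success), p = 0.67.
P(Y = 3) = (1−p)^2 · p = 0.1089 · 0.67 = 0.072963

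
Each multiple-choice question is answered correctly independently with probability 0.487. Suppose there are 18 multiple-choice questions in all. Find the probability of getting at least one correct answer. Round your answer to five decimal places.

P(at least one) = 1 − P(none) = 1 − (1 − 0.487)^18
= 1 − 0.0000061 = 0.9999939

0.99999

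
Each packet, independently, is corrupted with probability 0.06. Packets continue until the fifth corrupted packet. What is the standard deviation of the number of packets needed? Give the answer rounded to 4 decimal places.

36.1325

Y = total packets until the fifth success; negative binomial with r=5, p=0.06.
SD(Y) = √[r(1−p)/p²] = √(1305.555556) = 36.132472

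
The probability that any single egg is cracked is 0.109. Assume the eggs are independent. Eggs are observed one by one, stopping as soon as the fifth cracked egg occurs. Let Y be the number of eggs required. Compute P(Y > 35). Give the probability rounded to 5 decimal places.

Needing more than 35 eggs ⇔ fewer than 5 successes in the first 35. With X ~ Binomial(35, 0.109), P(Y > 35) = P(X ≤ 4).
  k=0: C(35,0)·0.109^0·0.891^35 = 0.0176084
  k=1: C(35,1)·0.109^1·0.891^34 = 0.0753939
  k=2: C(35,2)·0.109^2·0.891^33 = 0.1567957
  k=3: C(35,3)·0.109^3·0.891^32 = 0.2109967
  k=4: C(35,4)·0.109^4·0.891^31 = 0.2064973
P(X ≤ 4) = 0.6672921

0.66729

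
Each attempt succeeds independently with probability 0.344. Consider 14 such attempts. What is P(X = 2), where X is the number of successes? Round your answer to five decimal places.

0.06839

X ~ Binomial(n=14, p=0.344).
P(X=2) = C(14,2) · p^2 · (1−p)^12
= 91 · 0.11834 · 0.0063511 = 0.0683918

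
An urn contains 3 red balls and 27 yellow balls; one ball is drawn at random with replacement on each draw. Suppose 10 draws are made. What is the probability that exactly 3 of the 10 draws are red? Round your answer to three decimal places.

X ~ Binomial(n=10, p=0.10).
P(X=3) = C(10,3) · p^3 · (1−p)^7
= 120 · 0.001 · 0.4783 = 0.05740

0.057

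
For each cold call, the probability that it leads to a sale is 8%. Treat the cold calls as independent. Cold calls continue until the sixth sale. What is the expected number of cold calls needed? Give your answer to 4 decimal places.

75.0000

Y = total cold calls until the sixth success; negative binomial with r=6, p=0.08.
E[Y] = r / p = 6 / 0.08 = 75.000000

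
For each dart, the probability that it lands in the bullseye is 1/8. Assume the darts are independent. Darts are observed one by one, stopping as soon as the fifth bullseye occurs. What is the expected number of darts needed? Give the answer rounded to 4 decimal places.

40.0000

Y = total darts until the fifth success; negative binomial with r=5, p=0.125.
E[Y] = r / p = 5 / 0.125 = 40.000000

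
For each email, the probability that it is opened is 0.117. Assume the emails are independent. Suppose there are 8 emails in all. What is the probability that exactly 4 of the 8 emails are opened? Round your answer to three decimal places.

0.008

X ~ Binomial(n=8, p=0.117).
P(X=4) = C(8,4) · p^4 · (1−p)^4
= 70 · 0.00018739 · 0.60791 = 0.00797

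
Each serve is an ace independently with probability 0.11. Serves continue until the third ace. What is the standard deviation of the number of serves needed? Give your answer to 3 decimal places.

14.855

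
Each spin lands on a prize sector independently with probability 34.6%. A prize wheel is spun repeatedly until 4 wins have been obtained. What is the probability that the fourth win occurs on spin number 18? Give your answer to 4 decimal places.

0.0255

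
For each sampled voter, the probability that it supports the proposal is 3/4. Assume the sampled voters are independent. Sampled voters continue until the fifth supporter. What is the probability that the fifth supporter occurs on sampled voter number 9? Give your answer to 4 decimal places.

0.0649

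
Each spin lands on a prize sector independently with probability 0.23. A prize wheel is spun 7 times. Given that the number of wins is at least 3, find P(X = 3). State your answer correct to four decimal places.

X ~ Binomial(7, 0.23). Want P(X=3 | X≥3) = P(X=3) / P(X≥3).
P(X=3) = C(7,3)·0.23^3·0.77^4 = 0.149697
P(X≥3) = 1 − 0.160485 − 0.335560 − 0.300697 = 0.203258
Ratio = 0.149697 / 0.203258 = 0.736490

0.7365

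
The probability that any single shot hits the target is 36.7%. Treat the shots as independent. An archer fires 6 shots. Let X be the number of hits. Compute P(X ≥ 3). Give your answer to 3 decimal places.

0.388

X ~ Binomial(6, 0.367); P(X ≥ 3) = Σ C(6,k) p^k (1−p)^(6−k) over k:
  k=3: C(6,3)·0.367^3·0.633^3 = 0.25075
  k=4: C(6,4)·0.367^4·0.633^2 = 0.10903
  k=5: C(6,5)·0.367^5·0.633^1 = 0.02529
  k=6: C(6,6)·0.367^6·0.633^0 = 0.00244
Total = 0.38751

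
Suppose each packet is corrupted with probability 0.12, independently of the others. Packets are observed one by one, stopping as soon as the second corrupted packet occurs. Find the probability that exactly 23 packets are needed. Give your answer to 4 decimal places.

Y = trial on which the second success occurs; negative binomial, r=2, p=0.12.
P(Y=23) = C(22,1) · p^2 · (1−p)^21
= 22 · 0.0144 · 0.068255 = 0.021623

0.0216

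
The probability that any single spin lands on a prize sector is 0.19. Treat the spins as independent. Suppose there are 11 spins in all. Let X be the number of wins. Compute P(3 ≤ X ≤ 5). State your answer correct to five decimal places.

X ~ Binomial(11, 0.19); P(3 ≤ X ≤ 5) = Σ C(11,k) p^k (1−p)^(11−k) over k:
  k=3: C(11,3)·0.19^3·0.81^8 = 0.2097128
  k=4: C(11,4)·0.19^4·0.81^7 = 0.0983838
  k=5: C(11,5)·0.19^5·0.81^6 = 0.0323087
Total = 0.3404053

0.34041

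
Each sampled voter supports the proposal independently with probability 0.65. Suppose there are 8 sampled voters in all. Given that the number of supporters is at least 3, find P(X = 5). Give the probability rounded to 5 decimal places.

0.28582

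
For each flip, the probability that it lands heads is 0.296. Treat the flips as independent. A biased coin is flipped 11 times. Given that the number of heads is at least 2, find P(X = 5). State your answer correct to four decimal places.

X ~ Binomial(11, 0.296). Want P(X=5 | X≥2) = P(X=5) / P(X≥2).
P(X=5) = C(11,5)·0.296^5·0.704^6 = 0.127802
P(X≥2) = 1 − 0.021052 − 0.097367 = 0.881581
Ratio = 0.127802 / 0.881581 = 0.144969

0.1450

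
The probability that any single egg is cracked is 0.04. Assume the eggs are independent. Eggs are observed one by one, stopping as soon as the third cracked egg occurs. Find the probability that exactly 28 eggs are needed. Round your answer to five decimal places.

0.00810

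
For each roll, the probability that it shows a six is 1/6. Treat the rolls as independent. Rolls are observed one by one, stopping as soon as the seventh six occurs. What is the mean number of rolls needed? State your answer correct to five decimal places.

42.00000

Y = total rolls until the seventh success; negative binomial with r=7, p=0.166667.
E[Y] = r / p = 7 / 0.166667 = 42.0000000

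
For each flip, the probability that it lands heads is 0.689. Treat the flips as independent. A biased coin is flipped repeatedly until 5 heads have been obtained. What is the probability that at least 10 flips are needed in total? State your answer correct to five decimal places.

0.11285

Needing more than 9 flips ⇔ fewer than 5 successes in the first 9. With X ~ Binomial(9, 0.689), P(Y > 9) = P(X ≤ 4).
  k=0: C(9,0)·0.689^0·0.311^9 = 0.0000272
  k=1: C(9,1)·0.689^1·0.311^8 = 0.0005427
  k=2: C(9,2)·0.689^2·0.311^7 = 0.0048091
  k=3: C(9,3)·0.689^3·0.311^6 = 0.0248599
  k=4: C(9,4)·0.689^4·0.311^5 = 0.0826132
P(X ≤ 4) = 0.1128521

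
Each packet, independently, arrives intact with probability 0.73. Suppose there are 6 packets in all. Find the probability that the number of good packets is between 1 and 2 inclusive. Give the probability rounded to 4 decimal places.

X ~ Binomial(6, 0.73); P(1 ≤ X ≤ 2) = Σ C(6,k) p^k (1−p)^(6−k) over k:
  k=1: C(6,1)·0.73^1·0.27^5 = 0.006285
  k=2: C(6,2)·0.73^2·0.27^4 = 0.042481
Total = 0.048766

0.0488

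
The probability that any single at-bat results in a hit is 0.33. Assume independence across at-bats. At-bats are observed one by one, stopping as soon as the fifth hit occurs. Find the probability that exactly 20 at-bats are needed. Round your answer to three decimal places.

Y = trial on which the fifth success occurs; negative binomial, r=5, p=0.33.
P(Y=20) = C(19,4) · p^5 · (1−p)^15
= 3876 · 0.0039135 · 0.0024611 = 0.03733

0.037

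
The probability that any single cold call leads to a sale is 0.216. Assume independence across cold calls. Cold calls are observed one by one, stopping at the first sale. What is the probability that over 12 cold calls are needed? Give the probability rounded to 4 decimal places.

0.0539

Y = number of cold calls to the first success; geometric, p = 0.216.
P(Y > 12) = P(first 12 all fail) = (1−p)^12 = 0.053925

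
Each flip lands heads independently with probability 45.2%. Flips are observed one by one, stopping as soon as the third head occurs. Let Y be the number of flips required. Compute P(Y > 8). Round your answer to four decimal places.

Needing more than 8 flips ⇔ fewer than 3 successes in the first 8. With X ~ Binomial(8, 0.452), P(Y > 8) = P(X ≤ 2).
  k=0: C(8,0)·0.452^0·0.548^8 = 0.008133
  k=1: C(8,1)·0.452^1·0.548^7 = 0.053665
  k=2: C(8,2)·0.452^2·0.548^6 = 0.154924
P(X ≤ 2) = 0.216722

0.2167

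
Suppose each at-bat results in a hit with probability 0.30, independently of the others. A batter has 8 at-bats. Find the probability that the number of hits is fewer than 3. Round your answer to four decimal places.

0.5518

X ~ Binomial(8, 0.30); P(X ≤ 2) = Σ C(8,k) p^k (1−p)^(8−k) over k:
  k=0: C(8,0)·0.30^0·0.70^8 = 0.057648
  k=1: C(8,1)·0.30^1·0.70^7 = 0.197650
  k=2: C(8,2)·0.30^2·0.70^6 = 0.296475
Total = 0.551774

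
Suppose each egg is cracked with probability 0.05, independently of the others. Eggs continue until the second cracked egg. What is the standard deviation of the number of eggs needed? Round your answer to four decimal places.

27.5681

Y = total eggs until the second success; negative binomial with r=2, p=0.05.
SD(Y) = √[r(1−p)/p²] = √(760.000000) = 27.568098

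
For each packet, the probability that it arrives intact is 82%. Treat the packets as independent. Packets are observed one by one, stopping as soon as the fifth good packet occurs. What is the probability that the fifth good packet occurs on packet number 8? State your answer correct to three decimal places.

Y = trial on which the fifth success occurs; negative binomial, r=5, p=0.82.
P(Y=8) = C(7,4) · p^5 · (1−p)^3
= 35 · 0.37074 · 0.005832 = 0.07568

0.076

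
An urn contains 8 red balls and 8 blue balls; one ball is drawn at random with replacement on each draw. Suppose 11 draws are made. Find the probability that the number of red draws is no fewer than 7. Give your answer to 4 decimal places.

0.2744

X ~ Binomial(11, 0.50); P(X ≥ 7) = Σ C(11,k) p^k (1−p)^(11−k) over k:
  k=7: C(11,7)·0.50^7·0.50^4 = 0.161133
  k=8: C(11,8)·0.50^8·0.50^3 = 0.080566
  k=9: C(11,9)·0.50^9·0.50^2 = 0.026855
  k=10: C(11,10)·0.50^10·0.50^1 = 0.005371
  k=11: C(11,11)·0.50^11·0.50^0 = 0.000488
Total = 0.274414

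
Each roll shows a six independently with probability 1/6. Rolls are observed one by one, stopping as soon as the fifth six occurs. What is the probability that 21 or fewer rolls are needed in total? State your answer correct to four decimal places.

Finishing within 21 rolls ⇔ at least 5 successes in the first 21. With X ~ Binomial(21, 0.166667), P(Y ≤ 21) = 1 − P(X ≤ 4).
  k=0: C(21,0)·0.166667^0·0.833333^21 = 0.021737
  k=1: C(21,1)·0.166667^1·0.833333^20 = 0.091294
  k=2: C(21,2)·0.166667^2·0.833333^19 = 0.182588
  k=3: C(21,3)·0.166667^3·0.833333^18 = 0.231279
  k=4: C(21,4)·0.166667^4·0.833333^17 = 0.208151
1 − 0.735049 = 0.264951

0.2650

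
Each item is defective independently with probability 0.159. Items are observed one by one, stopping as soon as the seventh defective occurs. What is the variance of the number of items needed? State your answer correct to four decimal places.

Y = total items until the seventh success; negative binomial with r=7, p=0.159.
Var(Y) = r(1−p)/p² = 7·0.841 / 0.159² = 232.862624

232.8626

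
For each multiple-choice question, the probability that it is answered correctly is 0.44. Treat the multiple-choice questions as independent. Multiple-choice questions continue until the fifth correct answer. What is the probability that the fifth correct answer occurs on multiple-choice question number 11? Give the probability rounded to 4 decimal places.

Y = trial on which the fifth success occurs; negative binomial, r=5, p=0.44.
P(Y=11) = C(10,4) · p^5 · (1−p)^6
= 210 · 0.016492 · 0.030841 = 0.106810

0.1068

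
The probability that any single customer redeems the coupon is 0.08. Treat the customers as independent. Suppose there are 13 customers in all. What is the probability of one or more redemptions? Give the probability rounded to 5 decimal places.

P(at least one) = 1 − P(none) = 1 − (1 − 0.08)^13
= 1 − 0.3382531 = 0.6617469

0.66175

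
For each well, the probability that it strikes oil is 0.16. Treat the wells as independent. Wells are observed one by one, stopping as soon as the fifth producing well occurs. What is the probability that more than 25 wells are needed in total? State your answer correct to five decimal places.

0.62933

Needing more than 25 wells ⇔ fewer than 5 successes in the first 25. With X ~ Binomial(25, 0.16), P(Y > 25) = P(X ≤ 4).
  k=0: C(25,0)·0.16^0·0.84^25 = 0.0127933
  k=1: C(25,1)·0.16^1·0.84^24 = 0.0609204
  k=2: C(25,2)·0.16^2·0.84^23 = 0.1392467
  k=3: C(25,3)·0.16^3·0.84^22 = 0.2033443
  k=4: C(25,4)·0.16^4·0.84^21 = 0.2130274
P(X ≤ 4) = 0.6293321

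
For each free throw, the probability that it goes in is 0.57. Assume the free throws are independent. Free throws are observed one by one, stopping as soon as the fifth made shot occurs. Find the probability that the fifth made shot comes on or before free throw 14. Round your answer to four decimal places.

Finishing within 14 free throws ⇔ at least 5 successes in the first 14. With X ~ Binomial(14, 0.57), P(Y ≤ 14) = 1 − P(X ≤ 4).
  k=0: C(14,0)·0.57^0·0.43^14 = 0.000007
  k=1: C(14,1)·0.57^1·0.43^13 = 0.000137
  k=2: C(14,2)·0.57^2·0.43^12 = 0.001181
  k=3: C(14,3)·0.57^3·0.43^11 = 0.006264
  k=4: C(14,4)·0.57^4·0.43^10 = 0.022836
1 − 0.030426 = 0.969574

0.9696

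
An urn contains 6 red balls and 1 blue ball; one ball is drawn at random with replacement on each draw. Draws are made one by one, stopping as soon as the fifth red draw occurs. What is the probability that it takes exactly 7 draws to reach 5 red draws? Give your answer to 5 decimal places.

0.14163

Y = trial on which the fifth success occurs; negative binomial, r=5, p=0.857143.
P(Y=7) = C(6,4) · p^5 · (1−p)^2
= 15 · 0.46266 · 0.020408 = 0.1416319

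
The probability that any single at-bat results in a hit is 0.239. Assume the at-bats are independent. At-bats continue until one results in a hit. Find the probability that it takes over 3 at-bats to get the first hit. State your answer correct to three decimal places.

0.441

Y = number of at-bats to the first success; geometric, p = 0.239.
P(Y > 3) = P(first 3 all fail) = (1−p)^3 = 0.44071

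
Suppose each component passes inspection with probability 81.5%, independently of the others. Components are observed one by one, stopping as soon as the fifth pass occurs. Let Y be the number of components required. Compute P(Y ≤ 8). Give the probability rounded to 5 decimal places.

Finishing within 8 components ⇔ at least 5 successes in the first 8. With X ~ Binomial(8, 0.815), P(Y ≤ 8) = 1 − P(X ≤ 4).
  k=0: C(8,0)·0.815^0·0.185^8 = 0.0000014
  k=1: C(8,1)·0.815^1·0.185^7 = 0.0000484
  k=2: C(8,2)·0.815^2·0.185^6 = 0.0007456
  k=3: C(8,3)·0.815^3·0.185^5 = 0.0065693
  k=4: C(8,4)·0.815^4·0.185^4 = 0.0361756
1 − 0.0435402 = 0.9564598

0.95646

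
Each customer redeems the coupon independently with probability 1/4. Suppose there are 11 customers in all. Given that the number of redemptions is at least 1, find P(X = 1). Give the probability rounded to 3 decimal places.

0.162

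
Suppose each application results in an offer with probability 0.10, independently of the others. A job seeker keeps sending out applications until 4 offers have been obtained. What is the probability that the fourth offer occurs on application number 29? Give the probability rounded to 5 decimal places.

Y = trial on which the fourth success occurs; negative binomial, r=4, p=0.10.
P(Y=29) = C(28,3) · p^4 · (1−p)^25
= 3276 · 0.0001 · 0.07179 = 0.0235183

0.02352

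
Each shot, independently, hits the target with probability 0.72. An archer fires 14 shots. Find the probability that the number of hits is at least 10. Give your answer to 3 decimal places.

0.649

X ~ Binomial(14, 0.72); P(X ≥ 10) = Σ C(14,k) p^k (1−p)^(14−k) over k:
  k=10: C(14,10)·0.72^10·0.28^4 = 0.23035
  k=11: C(14,11)·0.72^11·0.28^3 = 0.21539
  k=12: C(14,12)·0.72^12·0.28^2 = 0.13847
  k=13: C(14,13)·0.72^13·0.28^1 = 0.05478
  k=14: C(14,14)·0.72^14·0.28^0 = 0.01006
Total = 0.64905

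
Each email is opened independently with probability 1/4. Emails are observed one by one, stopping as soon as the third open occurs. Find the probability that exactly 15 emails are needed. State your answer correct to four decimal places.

0.0450

Y = trial on which the third success occurs; negative binomial, r=3, p=0.25.
P(Y=15) = C(14,2) · p^3 · (1−p)^12
= 91 · 0.015625 · 0.031676 = 0.045040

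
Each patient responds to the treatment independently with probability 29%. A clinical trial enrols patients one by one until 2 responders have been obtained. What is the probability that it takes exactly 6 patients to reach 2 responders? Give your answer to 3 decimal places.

0.107

Y = trial on which the second success occurs; negative binomial, r=2, p=0.29.
P(Y=6) = C(5,1) · p^2 · (1−p)^4
= 5 · 0.0841 · 0.25412 = 0.10686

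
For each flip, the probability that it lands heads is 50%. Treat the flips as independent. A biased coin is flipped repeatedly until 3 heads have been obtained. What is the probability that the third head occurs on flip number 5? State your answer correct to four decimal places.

0.1875

Y = trial on which the third success occurs; negative binomial, r=3, p=0.50.
P(Y=5) = C(4,2) · p^3 · (1−p)^2
= 6 · 0.125 · 0.25 = 0.187500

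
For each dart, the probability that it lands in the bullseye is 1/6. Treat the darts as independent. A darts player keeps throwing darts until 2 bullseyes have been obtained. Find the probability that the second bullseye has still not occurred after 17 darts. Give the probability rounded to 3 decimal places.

0.198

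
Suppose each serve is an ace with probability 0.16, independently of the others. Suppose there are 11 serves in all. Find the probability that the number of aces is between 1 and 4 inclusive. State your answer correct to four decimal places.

X ~ Binomial(11, 0.16); P(1 ≤ X ≤ 4) = Σ C(11,k) p^k (1−p)^(11−k) over k:
  k=1: C(11,1)·0.16^1·0.84^10 = 0.307826
  k=2: C(11,2)·0.16^2·0.84^9 = 0.293168
  k=3: C(11,3)·0.16^3·0.84^8 = 0.167524
  k=4: C(11,4)·0.16^4·0.84^7 = 0.063819
Total = 0.832337

0.8323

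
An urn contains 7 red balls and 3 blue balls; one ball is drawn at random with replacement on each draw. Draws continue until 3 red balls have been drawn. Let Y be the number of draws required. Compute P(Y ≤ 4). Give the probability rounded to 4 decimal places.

0.6517

Finishing within 4 draws ⇔ at least 3 successes in the first 4. With X ~ Binomial(4, 0.70), P(Y ≤ 4) = 1 − P(X ≤ 2).
  k=0: C(4,0)·0.70^0·0.30^4 = 0.008100
  k=1: C(4,1)·0.70^1·0.30^3 = 0.075600
  k=2: C(4,2)·0.70^2·0.30^2 = 0.264600
1 − 0.348300 = 0.651700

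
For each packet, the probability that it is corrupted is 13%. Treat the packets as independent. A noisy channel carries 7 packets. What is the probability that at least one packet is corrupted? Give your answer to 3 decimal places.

P(at least one) = 1 − P(none) = 1 − (1 − 0.13)^7
= 1 − 0.37725 = 0.62275

0.623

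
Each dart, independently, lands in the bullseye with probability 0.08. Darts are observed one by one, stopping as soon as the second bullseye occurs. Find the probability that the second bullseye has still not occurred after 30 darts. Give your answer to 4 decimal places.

0.2958

Needing more than 30 darts ⇔ fewer than 2 successes in the first 30. With X ~ Binomial(30, 0.08), P(Y > 30) = P(X ≤ 1).
  k=0: C(30,0)·0.08^0·0.92^30 = 0.081966
  k=1: C(30,1)·0.08^1·0.92^29 = 0.213825
P(X ≤ 1) = 0.295791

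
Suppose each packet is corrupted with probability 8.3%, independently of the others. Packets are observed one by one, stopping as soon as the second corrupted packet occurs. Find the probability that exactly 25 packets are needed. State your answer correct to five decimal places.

0.02254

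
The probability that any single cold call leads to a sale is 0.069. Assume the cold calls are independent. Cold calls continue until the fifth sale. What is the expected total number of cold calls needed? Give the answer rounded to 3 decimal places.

72.464

Y = total cold calls until the fifth success; negative binomial with r=5, p=0.069.
E[Y] = r / p = 5 / 0.069 = 72.46377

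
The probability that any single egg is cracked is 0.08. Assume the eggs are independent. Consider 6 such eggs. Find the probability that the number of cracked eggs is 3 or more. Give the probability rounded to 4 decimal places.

X ~ Binomial(6, 0.08); P(X ≥ 3) = Σ C(6,k) p^k (1−p)^(6−k) over k:
  k=3: C(6,3)·0.08^3·0.92^3 = 0.007974
  k=4: C(6,4)·0.08^4·0.92^2 = 0.000520
  k=5: C(6,5)·0.08^5·0.92^1 = 0.000018
  k=6: C(6,6)·0.08^6·0.92^0 = 0.000000
Total = 0.008512

0.0085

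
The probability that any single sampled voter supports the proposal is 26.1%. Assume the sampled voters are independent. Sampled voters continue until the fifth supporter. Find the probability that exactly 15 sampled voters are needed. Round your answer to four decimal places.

0.0589

Y = trial on which the fifth success occurs; negative binomial, r=5, p=0.261.
P(Y=15) = C(14,4) · p^5 · (1−p)^10
= 1001 · 0.0012112 · 0.048579 = 0.058895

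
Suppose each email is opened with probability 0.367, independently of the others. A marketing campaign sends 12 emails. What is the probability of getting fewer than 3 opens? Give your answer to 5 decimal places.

0.12475

X ~ Binomial(12, 0.367); P(X ≤ 2) = Σ C(12,k) p^k (1−p)^(12−k) over k:
  k=0: C(12,0)·0.367^0·0.633^12 = 0.0041385
  k=1: C(12,1)·0.367^1·0.633^11 = 0.0287931
  k=2: C(12,2)·0.367^2·0.633^10 = 0.0918149
Total = 0.1247465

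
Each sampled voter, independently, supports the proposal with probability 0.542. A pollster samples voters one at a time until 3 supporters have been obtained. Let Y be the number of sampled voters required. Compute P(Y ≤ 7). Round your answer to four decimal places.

0.8364

Finishing within 7 sampled voters ⇔ at least 3 successes in the first 7. With X ~ Binomial(7, 0.542), P(Y ≤ 7) = 1 − P(X ≤ 2).
  k=0: C(7,0)·0.542^0·0.458^7 = 0.004227
  k=1: C(7,1)·0.542^1·0.458^6 = 0.035018
  k=2: C(7,2)·0.542^2·0.458^5 = 0.124321
1 − 0.163566 = 0.836434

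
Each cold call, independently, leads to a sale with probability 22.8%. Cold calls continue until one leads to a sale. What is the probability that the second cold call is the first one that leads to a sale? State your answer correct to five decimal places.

Geometric (trials to first success), p = 0.228.
P(Y = 2) = (1−p)^1 · p = 0.772 · 0.228 = 0.1760160

0.17602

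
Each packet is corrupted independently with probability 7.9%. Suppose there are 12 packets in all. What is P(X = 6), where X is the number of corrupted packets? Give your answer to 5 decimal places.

0.00014

X ~ Binomial(n=12, p=0.079).
P(X=6) = C(12,6) · p^6 · (1−p)^6
= 924 · 2.4309e-07 · 0.61032 = 0.0001371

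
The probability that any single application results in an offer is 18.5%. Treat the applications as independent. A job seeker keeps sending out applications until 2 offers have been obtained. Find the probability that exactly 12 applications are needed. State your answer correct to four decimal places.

0.0487

Y = trial on which the second success occurs; negative binomial, r=2, p=0.185.
P(Y=12) = C(11,1) · p^2 · (1−p)^10
= 11 · 0.034225 · 0.12929 = 0.048676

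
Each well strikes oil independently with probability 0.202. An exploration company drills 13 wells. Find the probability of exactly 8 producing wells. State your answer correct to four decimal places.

X ~ Binomial(n=13, p=0.202).
P(X=8) = C(13,8) · p^8 · (1−p)^5
= 1287 · 2.7721e-06 · 0.3236 = 0.001155

0.0012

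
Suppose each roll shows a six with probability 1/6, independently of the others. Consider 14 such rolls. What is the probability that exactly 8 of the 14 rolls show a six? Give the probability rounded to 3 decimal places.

0.001

X ~ Binomial(n=14, p=0.166667).
P(X=8) = C(14,8) · p^8 · (1−p)^6
= 3003 · 5.9537e-07 · 0.3349 = 0.00060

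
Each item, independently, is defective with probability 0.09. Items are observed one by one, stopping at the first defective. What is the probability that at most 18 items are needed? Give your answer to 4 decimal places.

0.8169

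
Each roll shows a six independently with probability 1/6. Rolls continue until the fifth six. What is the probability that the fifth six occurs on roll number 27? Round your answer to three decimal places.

Y = trial on which the fifth success occurs; negative binomial, r=5, p=0.166667.
P(Y=27) = C(26,4) · p^5 · (1−p)^22
= 14950 · 0.0001286 · 0.018114 = 0.03483

0.035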